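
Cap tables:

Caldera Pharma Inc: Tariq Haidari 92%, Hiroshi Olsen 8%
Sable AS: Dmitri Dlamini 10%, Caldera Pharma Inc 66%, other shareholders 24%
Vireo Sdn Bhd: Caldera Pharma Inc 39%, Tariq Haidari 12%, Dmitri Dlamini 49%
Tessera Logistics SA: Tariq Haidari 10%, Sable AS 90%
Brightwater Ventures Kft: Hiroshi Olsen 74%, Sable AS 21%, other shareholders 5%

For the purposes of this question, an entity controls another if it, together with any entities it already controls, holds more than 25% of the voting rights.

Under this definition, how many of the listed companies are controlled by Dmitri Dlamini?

Dmitri holds 49% of Vireo, so Dmitri controls Vireo.
No other company's threshold is met.
Dmitri controls 1 company.

1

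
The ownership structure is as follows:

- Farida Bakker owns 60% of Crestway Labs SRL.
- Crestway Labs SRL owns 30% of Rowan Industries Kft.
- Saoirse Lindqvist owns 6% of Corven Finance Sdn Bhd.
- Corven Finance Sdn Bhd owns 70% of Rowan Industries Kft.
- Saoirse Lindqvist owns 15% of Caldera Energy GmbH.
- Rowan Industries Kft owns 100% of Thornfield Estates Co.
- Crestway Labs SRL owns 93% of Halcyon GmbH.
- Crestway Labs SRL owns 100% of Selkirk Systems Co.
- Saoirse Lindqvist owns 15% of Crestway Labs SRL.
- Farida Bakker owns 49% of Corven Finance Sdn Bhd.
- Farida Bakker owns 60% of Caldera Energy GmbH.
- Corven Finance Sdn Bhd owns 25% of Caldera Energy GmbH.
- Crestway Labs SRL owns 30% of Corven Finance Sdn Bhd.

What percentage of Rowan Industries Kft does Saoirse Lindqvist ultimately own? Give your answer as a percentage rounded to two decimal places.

Saoirse reaches Rowan along 3 paths.
Via Crestway → Corven: 15% × 30% × 70% = 3.15%.
Via Corven: 6% × 70% = 4.2%.
Via Crestway: 15% × 30% = 4.5%.
Total: 3.15% + 4.2% + 4.5% = 11.85%.

11.85%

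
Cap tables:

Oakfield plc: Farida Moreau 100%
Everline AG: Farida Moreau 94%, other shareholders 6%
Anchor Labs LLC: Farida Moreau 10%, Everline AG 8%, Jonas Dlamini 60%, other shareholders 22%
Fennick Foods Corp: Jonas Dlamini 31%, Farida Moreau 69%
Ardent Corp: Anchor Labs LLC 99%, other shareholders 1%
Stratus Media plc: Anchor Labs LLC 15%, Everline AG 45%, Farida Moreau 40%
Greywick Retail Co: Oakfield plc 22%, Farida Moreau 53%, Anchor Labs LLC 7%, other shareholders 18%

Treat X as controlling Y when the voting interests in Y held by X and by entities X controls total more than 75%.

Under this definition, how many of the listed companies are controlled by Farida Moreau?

3

Farida holds 100% of Oakfield, so Farida controls Oakfield.
Farida holds 94% of Everline, so Farida controls Everline.
Everline and Farida together hold 45% + 40% = 85% of Stratus, so Farida controls Stratus.
No other company's threshold is met.
Farida controls 3 companies.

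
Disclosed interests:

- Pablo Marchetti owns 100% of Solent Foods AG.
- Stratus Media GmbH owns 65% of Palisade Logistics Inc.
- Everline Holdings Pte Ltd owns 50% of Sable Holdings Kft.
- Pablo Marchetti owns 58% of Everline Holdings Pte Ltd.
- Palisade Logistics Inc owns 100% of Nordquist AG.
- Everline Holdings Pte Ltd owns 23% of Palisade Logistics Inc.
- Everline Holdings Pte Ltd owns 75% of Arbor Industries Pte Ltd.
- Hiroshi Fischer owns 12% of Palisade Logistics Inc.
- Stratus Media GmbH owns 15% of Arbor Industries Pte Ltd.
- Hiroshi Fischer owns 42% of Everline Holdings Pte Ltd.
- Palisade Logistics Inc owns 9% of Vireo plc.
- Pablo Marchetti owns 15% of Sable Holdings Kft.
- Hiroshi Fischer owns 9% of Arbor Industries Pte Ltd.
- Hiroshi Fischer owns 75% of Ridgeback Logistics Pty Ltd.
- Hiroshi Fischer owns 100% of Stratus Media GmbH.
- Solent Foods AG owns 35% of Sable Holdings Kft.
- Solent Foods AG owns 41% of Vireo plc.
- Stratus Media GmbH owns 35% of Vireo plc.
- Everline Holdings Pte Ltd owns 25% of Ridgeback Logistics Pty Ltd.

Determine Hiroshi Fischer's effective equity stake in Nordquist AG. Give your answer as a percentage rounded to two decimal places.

86.66%

Hiroshi reaches Nordquist along 3 paths.
Via Stratus → Palisade: 100% × 65% × 100% = 65%.
Via Everline → Palisade: 42% × 23% × 100% = 9.66%.
Via Palisade: 12% × 100% = 12%.
Total: 65% + 9.66% + 12% = 86.66%.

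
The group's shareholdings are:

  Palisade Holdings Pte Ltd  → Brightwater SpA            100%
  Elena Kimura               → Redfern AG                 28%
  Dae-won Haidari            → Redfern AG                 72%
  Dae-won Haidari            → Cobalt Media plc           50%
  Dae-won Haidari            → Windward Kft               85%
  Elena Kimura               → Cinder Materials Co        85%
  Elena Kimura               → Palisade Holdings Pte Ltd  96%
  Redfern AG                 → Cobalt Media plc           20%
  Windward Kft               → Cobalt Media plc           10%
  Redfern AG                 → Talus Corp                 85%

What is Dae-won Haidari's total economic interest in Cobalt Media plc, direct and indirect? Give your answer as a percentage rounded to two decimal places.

Dae-won reaches Cobalt along 3 paths.
Via Redfern: 72% × 20% = 14.4%.
Via Windward: 85% × 10% = 8.5%.
Direct stake: 50% = 50%.
Total: 14.4% + 8.5% + 50% = 72.9%.
Rounded: 72.90%.

72.90%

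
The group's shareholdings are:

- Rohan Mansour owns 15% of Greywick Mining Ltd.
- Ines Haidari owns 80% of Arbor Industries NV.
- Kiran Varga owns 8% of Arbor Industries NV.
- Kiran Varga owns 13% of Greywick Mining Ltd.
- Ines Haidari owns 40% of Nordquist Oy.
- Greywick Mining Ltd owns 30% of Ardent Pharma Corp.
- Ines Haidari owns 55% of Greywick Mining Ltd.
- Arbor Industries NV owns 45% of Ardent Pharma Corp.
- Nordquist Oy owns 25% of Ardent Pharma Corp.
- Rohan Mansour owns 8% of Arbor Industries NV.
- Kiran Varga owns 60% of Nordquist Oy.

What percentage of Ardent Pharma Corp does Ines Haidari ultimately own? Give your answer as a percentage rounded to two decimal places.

Ines reaches Ardent along 3 paths.
Via Nordquist: 40% × 25% = 10%.
Via Greywick: 55% × 30% = 16.5%.
Via Arbor: 80% × 45% = 36%.
Total: 10% + 16.5% + 36% = 62.5%.
Rounded: 62.50%.

62.50%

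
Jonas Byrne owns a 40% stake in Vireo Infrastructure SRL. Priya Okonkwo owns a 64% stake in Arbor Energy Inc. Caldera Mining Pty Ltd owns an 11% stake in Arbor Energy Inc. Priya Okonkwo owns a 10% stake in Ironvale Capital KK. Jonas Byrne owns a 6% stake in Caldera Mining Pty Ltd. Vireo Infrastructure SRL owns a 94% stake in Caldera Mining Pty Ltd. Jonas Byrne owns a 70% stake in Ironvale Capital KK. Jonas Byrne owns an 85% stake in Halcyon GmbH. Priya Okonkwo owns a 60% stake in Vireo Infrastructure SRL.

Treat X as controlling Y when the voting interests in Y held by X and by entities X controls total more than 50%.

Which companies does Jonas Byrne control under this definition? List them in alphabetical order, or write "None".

Halcyon GmbH, Ironvale Capital KK

Jonas holds 70% of Ironvale, so Jonas controls Ironvale.
Jonas holds 85% of Halcyon, so Jonas controls Halcyon.
No other company's threshold is met.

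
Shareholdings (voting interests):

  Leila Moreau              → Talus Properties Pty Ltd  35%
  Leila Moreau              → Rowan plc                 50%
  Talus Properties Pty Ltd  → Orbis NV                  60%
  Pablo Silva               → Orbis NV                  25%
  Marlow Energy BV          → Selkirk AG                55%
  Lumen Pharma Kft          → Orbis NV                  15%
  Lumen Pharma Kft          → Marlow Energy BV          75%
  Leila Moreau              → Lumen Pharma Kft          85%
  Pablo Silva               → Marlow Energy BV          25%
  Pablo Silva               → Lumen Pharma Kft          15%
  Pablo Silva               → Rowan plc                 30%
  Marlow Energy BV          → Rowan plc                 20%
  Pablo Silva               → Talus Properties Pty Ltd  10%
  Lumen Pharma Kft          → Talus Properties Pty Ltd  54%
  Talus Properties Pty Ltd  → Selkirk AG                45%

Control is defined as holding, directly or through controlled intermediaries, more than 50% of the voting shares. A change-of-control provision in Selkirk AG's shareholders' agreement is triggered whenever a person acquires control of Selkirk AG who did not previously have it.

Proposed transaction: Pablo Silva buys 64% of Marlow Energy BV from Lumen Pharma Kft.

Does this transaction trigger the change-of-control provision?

Yes

The purchase adds only to Pablo's holdings (Lumen's stake shrinks), so Pablo is the only person who could newly come to control Selkirk.
Pablo's largest direct stake is 30% in Rowan, which does not meet the threshold, so Pablo controls no company.
Neither Pablo nor any entity Pablo controls holds any voting interest in Selkirk.
So before the transaction, Pablo does not control Selkirk.
After the purchase, Pablo's direct stake in Marlow rises to 25% + 64% = 89%, and Lumen's stake falls to 11%.
Pablo holds 89% of Marlow, so Pablo controls Marlow.
Marlow holds 55% of Selkirk, so Pablo controls Selkirk.
Pablo did not control Selkirk before and does after, so the clause is triggered.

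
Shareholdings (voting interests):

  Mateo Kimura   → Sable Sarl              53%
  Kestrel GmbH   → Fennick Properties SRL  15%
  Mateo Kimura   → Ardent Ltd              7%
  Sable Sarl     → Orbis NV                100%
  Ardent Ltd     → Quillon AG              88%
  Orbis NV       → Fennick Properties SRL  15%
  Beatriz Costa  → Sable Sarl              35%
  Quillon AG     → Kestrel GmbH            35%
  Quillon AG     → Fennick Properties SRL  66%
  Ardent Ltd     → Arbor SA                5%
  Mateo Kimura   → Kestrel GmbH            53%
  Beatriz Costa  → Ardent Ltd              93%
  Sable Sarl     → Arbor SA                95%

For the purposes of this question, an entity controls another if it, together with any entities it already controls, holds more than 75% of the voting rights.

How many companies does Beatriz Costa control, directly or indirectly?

Beatriz holds 93% of Ardent, so Beatriz controls Ardent.
Ardent holds 88% of Quillon, so Beatriz controls Quillon.
No other company's threshold is met.
Beatriz controls 2 companies.

2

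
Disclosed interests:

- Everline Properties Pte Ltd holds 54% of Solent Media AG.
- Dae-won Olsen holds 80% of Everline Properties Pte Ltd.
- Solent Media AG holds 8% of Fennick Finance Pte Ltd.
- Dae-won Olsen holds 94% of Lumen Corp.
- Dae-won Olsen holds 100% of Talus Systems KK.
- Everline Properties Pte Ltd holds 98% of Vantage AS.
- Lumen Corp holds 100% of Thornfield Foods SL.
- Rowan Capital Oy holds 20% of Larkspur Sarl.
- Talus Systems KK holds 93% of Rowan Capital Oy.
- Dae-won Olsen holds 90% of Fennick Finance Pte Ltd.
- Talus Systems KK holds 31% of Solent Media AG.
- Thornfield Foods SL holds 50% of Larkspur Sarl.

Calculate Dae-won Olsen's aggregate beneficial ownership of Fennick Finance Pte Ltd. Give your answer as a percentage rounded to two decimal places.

95.94%

Dae-won reaches Fennick along 3 paths.
Via Talus → Solent: 100% × 31% × 8% = 2.48%.
Via Everline → Solent: 80% × 54% × 8% = 3.456%.
Direct stake: 90% = 90%.
Total: 2.48% + 3.456% + 90% = 95.936%.
Rounded: 95.94%.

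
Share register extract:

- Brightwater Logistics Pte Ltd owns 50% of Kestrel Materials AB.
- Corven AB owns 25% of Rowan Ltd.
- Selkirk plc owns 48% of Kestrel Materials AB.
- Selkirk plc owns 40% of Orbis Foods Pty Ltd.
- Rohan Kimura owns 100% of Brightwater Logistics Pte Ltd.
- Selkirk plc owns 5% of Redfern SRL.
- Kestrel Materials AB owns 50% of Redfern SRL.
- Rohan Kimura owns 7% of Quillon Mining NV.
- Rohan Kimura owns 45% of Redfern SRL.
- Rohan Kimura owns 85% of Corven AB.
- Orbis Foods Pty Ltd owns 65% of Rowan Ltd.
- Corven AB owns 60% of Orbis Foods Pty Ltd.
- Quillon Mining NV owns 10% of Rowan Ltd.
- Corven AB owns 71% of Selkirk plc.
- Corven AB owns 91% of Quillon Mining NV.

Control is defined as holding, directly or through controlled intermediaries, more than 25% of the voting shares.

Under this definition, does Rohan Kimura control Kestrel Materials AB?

Yes

Rohan holds 85% of Corven, so Rohan controls Corven.
Corven holds 71% of Selkirk, so Rohan controls Selkirk.
Rohan holds 100% of Brightwater, so Rohan controls Brightwater.
Brightwater and Selkirk together hold 50% + 48% = 98% of Kestrel, so Rohan controls Kestrel.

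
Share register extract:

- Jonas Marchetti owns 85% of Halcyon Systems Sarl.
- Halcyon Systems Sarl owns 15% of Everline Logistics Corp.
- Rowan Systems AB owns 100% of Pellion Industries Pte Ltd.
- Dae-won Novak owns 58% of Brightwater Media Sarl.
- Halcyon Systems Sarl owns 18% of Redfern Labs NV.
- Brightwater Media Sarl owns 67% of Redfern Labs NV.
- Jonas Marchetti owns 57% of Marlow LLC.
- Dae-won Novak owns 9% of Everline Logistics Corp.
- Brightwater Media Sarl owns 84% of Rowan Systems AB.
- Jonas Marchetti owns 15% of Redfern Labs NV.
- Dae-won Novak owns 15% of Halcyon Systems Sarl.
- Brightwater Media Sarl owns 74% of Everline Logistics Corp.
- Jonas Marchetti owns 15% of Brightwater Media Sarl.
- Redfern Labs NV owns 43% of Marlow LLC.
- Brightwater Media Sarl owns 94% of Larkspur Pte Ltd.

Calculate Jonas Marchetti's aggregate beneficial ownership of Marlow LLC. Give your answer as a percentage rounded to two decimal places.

Jonas reaches Marlow along 4 paths.
Direct stake: 57% = 57%.
Via Halcyon → Redfern: 85% × 18% × 43% = 6.579%.
Via Redfern: 15% × 43% = 6.45%.
Via Brightwater → Redfern: 15% × 67% × 43% = 4.3215%.
Total: 57% + 6.579% + 6.45% + 4.3215% = 74.3505%.
Rounded: 74.35%.

74.35%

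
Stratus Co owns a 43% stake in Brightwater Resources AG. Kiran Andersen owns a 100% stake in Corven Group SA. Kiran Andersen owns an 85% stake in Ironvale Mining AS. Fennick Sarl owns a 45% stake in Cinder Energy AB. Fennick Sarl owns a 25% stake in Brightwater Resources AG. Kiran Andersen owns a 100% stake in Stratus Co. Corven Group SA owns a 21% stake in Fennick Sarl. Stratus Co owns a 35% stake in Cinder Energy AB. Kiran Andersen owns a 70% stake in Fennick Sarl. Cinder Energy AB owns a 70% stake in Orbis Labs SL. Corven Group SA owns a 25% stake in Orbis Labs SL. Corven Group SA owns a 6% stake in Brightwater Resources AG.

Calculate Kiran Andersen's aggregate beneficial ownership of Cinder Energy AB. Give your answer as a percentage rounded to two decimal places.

Kiran reaches Cinder along 3 paths.
Via Fennick: 70% × 45% = 31.5%.
Via Corven → Fennick: 100% × 21% × 45% = 9.45%.
Via Stratus: 100% × 35% = 35%.
Total: 31.5% + 9.45% + 35% = 75.95%.

75.95%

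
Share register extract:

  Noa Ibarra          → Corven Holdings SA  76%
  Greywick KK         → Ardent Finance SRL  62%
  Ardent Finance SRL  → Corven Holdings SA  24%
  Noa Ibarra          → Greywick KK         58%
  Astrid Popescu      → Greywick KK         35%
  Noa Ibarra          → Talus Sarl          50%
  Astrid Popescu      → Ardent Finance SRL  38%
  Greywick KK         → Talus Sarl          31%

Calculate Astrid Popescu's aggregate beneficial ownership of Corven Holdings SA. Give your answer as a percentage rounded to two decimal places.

14.33%

Astrid reaches Corven along 2 paths.
Via Greywick → Ardent: 35% × 62% × 24% = 5.208%.
Via Ardent: 38% × 24% = 9.12%.
Total: 5.208% + 9.12% = 14.328%.
Rounded: 14.33%.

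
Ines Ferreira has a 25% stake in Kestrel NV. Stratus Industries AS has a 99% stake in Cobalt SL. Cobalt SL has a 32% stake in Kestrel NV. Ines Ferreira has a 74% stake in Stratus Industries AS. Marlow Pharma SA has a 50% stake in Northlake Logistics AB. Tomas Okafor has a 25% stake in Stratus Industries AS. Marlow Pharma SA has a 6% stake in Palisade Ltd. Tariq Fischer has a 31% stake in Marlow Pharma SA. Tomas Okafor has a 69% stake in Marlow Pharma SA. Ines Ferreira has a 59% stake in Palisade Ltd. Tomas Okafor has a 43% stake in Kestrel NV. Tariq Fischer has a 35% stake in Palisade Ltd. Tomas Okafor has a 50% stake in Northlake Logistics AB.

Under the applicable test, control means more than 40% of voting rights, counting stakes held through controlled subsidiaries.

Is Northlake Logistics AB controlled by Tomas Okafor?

Tomas holds 69% of Marlow, so Tomas controls Marlow.
Marlow and Tomas together hold 50% + 50% = 100% of Northlake, so Tomas controls Northlake.

Yes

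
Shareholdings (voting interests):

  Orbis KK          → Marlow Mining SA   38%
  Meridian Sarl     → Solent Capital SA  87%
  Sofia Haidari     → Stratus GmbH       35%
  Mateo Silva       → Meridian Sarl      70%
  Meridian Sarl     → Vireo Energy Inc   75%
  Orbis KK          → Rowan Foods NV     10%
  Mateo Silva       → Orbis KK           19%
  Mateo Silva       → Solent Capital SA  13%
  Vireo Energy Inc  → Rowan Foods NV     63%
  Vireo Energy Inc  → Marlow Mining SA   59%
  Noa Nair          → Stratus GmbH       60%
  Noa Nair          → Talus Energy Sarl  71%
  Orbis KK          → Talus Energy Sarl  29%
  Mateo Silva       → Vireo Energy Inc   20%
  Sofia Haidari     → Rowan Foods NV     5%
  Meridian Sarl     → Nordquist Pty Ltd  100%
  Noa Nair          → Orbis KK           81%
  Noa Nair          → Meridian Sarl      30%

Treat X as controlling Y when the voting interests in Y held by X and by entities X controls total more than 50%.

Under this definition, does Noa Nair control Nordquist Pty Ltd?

Noa holds 60% of Stratus, so Noa controls Stratus.
Noa holds 81% of Orbis, so Noa controls Orbis.
Orbis and Noa together hold 29% + 71% = 100% of Talus, so Noa controls Talus.
Neither Noa nor any entity Noa controls holds any voting interest in Nordquist.
So Noa does not control Nordquist.

No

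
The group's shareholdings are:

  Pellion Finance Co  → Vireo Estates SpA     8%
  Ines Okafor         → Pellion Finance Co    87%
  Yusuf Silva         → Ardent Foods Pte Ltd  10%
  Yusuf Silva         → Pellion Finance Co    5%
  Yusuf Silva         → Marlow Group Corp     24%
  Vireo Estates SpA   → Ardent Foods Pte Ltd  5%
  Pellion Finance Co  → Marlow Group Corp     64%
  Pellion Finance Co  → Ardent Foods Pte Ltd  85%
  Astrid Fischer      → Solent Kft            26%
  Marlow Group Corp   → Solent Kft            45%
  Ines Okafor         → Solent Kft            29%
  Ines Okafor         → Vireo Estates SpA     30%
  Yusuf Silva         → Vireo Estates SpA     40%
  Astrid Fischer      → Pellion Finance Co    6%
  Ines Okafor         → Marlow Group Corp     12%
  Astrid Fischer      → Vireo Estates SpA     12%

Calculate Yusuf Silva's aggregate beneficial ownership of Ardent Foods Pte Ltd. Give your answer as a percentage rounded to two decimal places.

16.27%

Yusuf reaches Ardent along 4 paths.
Via Vireo: 40% × 5% = 2%.
Via Pellion → Vireo: 5% × 8% × 5% = 0.02%.
Direct stake: 10% = 10%.
Via Pellion: 5% × 85% = 4.25%.
Total: 2% + 0.02% + 10% + 4.25% = 16.27%.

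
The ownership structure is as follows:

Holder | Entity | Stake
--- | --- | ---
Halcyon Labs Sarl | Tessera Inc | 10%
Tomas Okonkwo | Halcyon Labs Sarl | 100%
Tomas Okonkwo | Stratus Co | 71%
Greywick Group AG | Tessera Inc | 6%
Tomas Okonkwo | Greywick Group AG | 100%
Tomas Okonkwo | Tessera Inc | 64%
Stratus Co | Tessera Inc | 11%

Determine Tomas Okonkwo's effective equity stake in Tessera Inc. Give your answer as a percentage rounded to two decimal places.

87.81%

Tomas reaches Tessera along 4 paths.
Direct stake: 64% = 64%.
Via Halcyon: 100% × 10% = 10%.
Via Greywick: 100% × 6% = 6%.
Via Stratus: 71% × 11% = 7.81%.
Total: 64% + 10% + 6% + 7.81% = 87.81%.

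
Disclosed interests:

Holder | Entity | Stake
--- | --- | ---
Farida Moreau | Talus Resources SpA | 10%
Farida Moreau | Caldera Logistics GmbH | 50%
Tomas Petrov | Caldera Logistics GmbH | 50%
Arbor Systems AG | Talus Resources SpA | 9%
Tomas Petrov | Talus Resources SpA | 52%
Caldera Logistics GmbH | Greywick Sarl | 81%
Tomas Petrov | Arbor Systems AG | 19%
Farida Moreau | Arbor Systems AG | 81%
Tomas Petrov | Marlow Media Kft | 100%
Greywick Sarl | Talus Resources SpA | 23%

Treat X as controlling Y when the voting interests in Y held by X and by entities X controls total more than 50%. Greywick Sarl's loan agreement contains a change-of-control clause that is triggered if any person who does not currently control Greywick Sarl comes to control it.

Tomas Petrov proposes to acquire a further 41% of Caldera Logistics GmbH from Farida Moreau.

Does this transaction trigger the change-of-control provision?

The purchase adds only to Tomas's holdings (Farida's stake shrinks), so Tomas is the only person who could newly come to control Greywick.
Tomas holds 52% of Talus, so Tomas controls Talus.
Tomas holds 100% of Marlow, so Tomas controls Marlow.
Neither Tomas nor any entity Tomas controls holds any voting interest in Greywick.
So before the transaction, Tomas does not control Greywick.
After the purchase, Tomas's direct stake in Caldera rises to 50% + 41% = 91%, and Farida's stake falls to 9%.
Tomas holds 91% of Caldera, so Tomas controls Caldera.
Caldera holds 81% of Greywick, so Tomas controls Greywick.
Tomas did not control Greywick before and does after, so the clause is triggered.

Yes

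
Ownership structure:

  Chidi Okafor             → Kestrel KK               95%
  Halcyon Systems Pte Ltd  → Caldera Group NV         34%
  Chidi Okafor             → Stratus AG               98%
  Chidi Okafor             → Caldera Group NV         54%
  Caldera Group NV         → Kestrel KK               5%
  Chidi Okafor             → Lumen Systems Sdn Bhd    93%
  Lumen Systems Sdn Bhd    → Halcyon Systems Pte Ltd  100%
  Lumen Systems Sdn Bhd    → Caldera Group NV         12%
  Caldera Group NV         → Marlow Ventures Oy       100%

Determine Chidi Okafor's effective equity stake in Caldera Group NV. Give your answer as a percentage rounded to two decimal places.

Chidi reaches Caldera along 3 paths.
Via Lumen: 93% × 12% = 11.16%.
Direct stake: 54% = 54%.
Via Lumen → Halcyon: 93% × 100% × 34% = 31.62%.
Total: 11.16% + 54% + 31.62% = 96.78%.

96.78%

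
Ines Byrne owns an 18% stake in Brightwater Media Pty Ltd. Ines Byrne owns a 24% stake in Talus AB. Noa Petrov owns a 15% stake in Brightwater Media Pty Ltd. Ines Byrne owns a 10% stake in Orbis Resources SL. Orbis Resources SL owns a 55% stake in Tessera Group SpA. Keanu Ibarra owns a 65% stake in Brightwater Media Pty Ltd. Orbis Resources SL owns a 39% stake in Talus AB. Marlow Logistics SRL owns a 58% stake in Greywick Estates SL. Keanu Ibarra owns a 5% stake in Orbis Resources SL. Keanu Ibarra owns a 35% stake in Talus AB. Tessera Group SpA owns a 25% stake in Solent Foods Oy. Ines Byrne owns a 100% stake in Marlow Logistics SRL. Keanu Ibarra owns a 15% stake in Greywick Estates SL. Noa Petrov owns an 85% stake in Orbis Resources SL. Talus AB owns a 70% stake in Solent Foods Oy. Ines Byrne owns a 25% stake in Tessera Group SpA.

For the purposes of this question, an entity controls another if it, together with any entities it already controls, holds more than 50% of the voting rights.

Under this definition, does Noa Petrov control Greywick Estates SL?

No

Noa holds 85% of Orbis, so Noa controls Orbis.
Orbis holds 55% of Tessera, so Noa controls Tessera.
Neither Noa nor any entity Noa controls holds any voting interest in Greywick.
So Noa does not control Greywick.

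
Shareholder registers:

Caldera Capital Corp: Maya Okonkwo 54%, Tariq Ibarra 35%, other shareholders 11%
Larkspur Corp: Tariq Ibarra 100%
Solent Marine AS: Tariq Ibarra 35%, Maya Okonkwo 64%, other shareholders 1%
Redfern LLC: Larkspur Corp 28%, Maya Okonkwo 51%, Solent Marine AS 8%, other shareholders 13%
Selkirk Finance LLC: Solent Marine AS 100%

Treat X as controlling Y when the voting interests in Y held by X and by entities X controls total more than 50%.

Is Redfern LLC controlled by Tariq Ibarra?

Tariq holds 100% of Larkspur, so Tariq controls Larkspur.
In Redfern, Tariq's side holds only 28%, not > 50%.
So Tariq does not control Redfern.

No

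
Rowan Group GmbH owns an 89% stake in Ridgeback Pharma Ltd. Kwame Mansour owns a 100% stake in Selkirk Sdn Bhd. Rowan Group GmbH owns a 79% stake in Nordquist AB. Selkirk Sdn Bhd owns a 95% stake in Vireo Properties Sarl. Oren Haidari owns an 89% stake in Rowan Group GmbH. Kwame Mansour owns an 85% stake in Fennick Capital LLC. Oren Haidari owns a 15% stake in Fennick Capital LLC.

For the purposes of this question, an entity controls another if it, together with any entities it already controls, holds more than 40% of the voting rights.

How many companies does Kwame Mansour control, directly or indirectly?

Kwame holds 100% of Selkirk, so Kwame controls Selkirk.
Kwame holds 85% of Fennick, so Kwame controls Fennick.
Selkirk holds 95% of Vireo, so Kwame controls Vireo.
No other company's threshold is met.
Kwame controls 3 companies.

3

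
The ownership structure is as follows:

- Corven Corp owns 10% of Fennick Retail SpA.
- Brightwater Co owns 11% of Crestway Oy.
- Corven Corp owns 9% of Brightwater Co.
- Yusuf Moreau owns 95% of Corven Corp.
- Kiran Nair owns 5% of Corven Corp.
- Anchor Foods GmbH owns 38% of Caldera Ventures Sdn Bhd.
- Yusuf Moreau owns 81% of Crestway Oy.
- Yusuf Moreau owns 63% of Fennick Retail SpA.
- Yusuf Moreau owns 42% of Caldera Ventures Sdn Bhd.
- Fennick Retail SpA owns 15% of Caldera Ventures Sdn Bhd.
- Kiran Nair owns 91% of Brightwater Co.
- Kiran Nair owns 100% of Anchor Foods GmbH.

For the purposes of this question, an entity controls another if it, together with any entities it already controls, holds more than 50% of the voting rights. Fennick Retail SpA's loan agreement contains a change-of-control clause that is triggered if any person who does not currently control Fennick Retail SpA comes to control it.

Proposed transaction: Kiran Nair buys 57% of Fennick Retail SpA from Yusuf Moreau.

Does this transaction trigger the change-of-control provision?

Yes

The purchase adds only to Kiran's holdings (Yusuf's stake shrinks), so Kiran is the only person who could newly come to control Fennick.
Kiran holds 91% of Brightwater, so Kiran controls Brightwater.
Kiran holds 100% of Anchor, so Kiran controls Anchor.
Neither Kiran nor any entity Kiran controls holds any voting interest in Fennick.
So before the transaction, Kiran does not control Fennick.
After the purchase, Kiran holds 57% of Fennick directly, and Yusuf's stake falls to 6%.
Kiran holds 57% of Fennick, so Kiran controls Fennick.
Kiran did not control Fennick before and does after, so the clause is triggered.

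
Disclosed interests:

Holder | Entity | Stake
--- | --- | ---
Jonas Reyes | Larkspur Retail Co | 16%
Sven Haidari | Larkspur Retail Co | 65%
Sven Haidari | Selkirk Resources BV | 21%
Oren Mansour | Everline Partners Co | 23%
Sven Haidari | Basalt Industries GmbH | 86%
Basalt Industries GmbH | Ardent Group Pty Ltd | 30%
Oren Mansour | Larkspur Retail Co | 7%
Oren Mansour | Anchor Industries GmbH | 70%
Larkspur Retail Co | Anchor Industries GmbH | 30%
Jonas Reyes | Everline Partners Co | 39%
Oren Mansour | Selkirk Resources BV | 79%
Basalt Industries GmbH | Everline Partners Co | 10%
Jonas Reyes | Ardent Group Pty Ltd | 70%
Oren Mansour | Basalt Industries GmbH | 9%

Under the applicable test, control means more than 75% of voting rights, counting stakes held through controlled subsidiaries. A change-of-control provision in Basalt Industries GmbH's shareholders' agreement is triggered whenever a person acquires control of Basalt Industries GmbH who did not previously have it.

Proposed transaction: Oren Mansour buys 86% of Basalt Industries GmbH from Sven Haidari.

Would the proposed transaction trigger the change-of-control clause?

The purchase adds only to Oren's holdings (Sven's stake shrinks), so Oren is the only person who could newly come to control Basalt.
Oren holds 79% of Selkirk, so Oren controls Selkirk.
In Basalt, Oren's side holds only 9%, not > 75%.
So before the transaction, Oren does not control Basalt.
After the purchase, Oren's direct stake in Basalt rises to 9% + 86% = 95%, and Sven's stake falls to 0%.
Oren holds 95% of Basalt, so Oren controls Basalt.
Oren did not control Basalt before and does after, so the clause is triggered.

Yes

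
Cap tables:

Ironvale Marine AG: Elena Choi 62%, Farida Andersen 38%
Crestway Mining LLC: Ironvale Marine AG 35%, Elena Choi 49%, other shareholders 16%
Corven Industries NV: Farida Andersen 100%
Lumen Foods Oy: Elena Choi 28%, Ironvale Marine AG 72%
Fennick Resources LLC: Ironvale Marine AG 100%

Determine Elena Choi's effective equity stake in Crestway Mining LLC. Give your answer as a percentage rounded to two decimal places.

70.70%

Elena reaches Crestway along 2 paths.
Via Ironvale: 62% × 35% = 21.7%.
Direct stake: 49% = 49%.
Total: 21.7% + 49% = 70.7%.
Rounded: 70.70%.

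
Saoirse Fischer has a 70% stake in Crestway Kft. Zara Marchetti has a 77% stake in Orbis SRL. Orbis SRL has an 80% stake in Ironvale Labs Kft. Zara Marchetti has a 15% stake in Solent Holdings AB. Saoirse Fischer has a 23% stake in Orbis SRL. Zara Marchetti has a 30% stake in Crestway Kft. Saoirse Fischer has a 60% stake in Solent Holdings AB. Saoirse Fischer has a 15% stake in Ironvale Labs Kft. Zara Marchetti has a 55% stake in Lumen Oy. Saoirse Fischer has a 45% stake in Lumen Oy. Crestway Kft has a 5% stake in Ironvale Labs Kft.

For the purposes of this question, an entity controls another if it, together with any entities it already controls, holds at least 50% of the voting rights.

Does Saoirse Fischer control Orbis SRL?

Saoirse holds 60% of Solent, so Saoirse controls Solent.
Saoirse holds 70% of Crestway, so Saoirse controls Crestway.
In Orbis, Saoirse's side holds only 23%, not ≥ 50%.
So Saoirse does not control Orbis.

No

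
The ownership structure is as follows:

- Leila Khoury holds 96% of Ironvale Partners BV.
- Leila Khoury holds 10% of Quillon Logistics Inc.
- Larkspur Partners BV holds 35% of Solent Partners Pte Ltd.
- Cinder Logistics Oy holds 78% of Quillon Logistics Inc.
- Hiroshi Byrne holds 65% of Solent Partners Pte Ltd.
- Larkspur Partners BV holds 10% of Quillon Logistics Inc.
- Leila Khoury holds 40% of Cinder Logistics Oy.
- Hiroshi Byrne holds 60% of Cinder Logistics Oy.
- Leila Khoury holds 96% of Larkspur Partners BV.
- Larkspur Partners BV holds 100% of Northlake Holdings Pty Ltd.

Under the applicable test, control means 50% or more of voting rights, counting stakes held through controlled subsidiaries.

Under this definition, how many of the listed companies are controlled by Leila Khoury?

Leila holds 96% of Larkspur, so Leila controls Larkspur.
Leila holds 96% of Ironvale, so Leila controls Ironvale.
Larkspur holds 100% of Northlake, so Leila controls Northlake.
No other company's threshold is met.
Leila controls 3 companies.

3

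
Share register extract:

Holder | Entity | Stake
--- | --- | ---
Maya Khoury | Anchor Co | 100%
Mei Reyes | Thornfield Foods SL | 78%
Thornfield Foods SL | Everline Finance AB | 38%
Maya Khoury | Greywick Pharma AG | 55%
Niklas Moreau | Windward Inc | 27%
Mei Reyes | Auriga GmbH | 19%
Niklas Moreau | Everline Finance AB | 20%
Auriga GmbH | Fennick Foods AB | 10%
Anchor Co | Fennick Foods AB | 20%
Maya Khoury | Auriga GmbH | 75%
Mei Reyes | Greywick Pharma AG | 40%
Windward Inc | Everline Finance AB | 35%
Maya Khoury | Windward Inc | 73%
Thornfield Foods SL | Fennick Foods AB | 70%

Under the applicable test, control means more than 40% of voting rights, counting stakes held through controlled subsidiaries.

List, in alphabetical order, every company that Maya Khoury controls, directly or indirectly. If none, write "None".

Anchor Co, Auriga GmbH, Greywick Pharma AG, Windward Inc

Maya holds 75% of Auriga, so Maya controls Auriga.
Maya holds 73% of Windward, so Maya controls Windward.
Maya holds 100% of Anchor, so Maya controls Anchor.
Maya holds 55% of Greywick, so Maya controls Greywick.
No other company's threshold is met.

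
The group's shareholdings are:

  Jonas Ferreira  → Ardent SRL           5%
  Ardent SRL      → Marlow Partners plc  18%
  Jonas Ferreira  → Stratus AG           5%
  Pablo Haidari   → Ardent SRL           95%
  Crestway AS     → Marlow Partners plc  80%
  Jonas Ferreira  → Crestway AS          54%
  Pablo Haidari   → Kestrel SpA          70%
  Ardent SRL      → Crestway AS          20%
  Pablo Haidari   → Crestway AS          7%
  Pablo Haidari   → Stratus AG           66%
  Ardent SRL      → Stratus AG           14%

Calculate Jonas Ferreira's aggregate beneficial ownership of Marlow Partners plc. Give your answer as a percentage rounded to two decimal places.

44.90%

Jonas reaches Marlow along 3 paths.
Via Ardent: 5% × 18% = 0.9%.
Via Ardent → Crestway: 5% × 20% × 80% = 0.8%.
Via Crestway: 54% × 80% = 43.2%.
Total: 0.9% + 0.8% + 43.2% = 44.9%.
Rounded: 44.90%.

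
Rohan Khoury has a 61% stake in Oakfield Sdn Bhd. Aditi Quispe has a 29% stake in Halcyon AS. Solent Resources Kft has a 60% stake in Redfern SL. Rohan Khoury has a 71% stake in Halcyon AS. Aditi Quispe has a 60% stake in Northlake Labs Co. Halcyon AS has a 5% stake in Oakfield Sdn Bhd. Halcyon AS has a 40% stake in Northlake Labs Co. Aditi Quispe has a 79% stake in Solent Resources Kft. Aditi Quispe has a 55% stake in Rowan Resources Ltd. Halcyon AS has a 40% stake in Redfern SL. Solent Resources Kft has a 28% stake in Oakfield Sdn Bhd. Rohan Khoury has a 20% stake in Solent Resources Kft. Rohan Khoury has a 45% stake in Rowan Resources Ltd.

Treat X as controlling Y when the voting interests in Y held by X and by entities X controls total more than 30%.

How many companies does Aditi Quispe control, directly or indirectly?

4

Aditi holds 55% of Rowan, so Aditi controls Rowan.
Aditi holds 79% of Solent, so Aditi controls Solent.
Aditi holds 60% of Northlake, so Aditi controls Northlake.
Solent holds 60% of Redfern, so Aditi controls Redfern.
No other company's threshold is met.
Aditi controls 4 companies.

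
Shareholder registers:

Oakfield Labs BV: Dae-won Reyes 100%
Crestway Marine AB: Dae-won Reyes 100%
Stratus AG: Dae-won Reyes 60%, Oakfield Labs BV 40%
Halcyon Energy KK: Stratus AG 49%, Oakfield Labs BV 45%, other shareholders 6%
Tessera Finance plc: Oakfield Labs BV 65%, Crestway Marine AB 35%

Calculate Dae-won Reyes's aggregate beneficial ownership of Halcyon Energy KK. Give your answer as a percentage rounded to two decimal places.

Dae-won reaches Halcyon along 3 paths.
Via Stratus: 60% × 49% = 29.4%.
Via Oakfield → Stratus: 100% × 40% × 49% = 19.6%.
Via Oakfield: 100% × 45% = 45%.
Total: 29.4% + 19.6% + 45% = 94%.
Rounded: 94.00%.

94.00%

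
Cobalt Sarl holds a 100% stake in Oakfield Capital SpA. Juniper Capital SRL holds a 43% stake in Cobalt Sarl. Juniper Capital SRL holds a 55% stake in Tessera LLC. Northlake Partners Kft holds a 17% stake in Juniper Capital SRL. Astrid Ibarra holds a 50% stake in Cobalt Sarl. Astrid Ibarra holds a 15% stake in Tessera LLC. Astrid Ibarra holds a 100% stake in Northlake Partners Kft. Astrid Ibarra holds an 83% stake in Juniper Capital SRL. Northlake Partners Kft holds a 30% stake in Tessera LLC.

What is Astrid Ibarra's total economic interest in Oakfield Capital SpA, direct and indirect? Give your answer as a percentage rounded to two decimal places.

Astrid reaches Oakfield along 3 paths.
Via Northlake → Juniper → Cobalt: 100% × 17% × 43% × 100% = 7.31%.
Via Juniper → Cobalt: 83% × 43% × 100% = 35.69%.
Via Cobalt: 50% × 100% = 50%.
Total: 7.31% + 35.69% + 50% = 93%.
Rounded: 93.00%.

93.00%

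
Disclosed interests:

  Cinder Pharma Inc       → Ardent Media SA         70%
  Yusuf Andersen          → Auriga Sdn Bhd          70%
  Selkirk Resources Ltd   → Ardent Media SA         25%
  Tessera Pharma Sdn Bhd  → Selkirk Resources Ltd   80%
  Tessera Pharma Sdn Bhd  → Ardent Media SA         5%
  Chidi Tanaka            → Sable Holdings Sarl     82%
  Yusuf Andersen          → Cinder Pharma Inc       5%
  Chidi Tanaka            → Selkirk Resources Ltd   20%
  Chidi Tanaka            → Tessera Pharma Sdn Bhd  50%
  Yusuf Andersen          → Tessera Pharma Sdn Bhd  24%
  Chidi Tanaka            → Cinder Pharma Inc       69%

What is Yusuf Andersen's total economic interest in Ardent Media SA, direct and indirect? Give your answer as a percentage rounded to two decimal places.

Yusuf reaches Ardent along 3 paths.
Via Cinder: 5% × 70% = 3.5%.
Via Tessera → Selkirk: 24% × 80% × 25% = 4.8%.
Via Tessera: 24% × 5% = 1.2%.
Total: 3.5% + 4.8% + 1.2% = 9.5%.
Rounded: 9.50%.

9.50%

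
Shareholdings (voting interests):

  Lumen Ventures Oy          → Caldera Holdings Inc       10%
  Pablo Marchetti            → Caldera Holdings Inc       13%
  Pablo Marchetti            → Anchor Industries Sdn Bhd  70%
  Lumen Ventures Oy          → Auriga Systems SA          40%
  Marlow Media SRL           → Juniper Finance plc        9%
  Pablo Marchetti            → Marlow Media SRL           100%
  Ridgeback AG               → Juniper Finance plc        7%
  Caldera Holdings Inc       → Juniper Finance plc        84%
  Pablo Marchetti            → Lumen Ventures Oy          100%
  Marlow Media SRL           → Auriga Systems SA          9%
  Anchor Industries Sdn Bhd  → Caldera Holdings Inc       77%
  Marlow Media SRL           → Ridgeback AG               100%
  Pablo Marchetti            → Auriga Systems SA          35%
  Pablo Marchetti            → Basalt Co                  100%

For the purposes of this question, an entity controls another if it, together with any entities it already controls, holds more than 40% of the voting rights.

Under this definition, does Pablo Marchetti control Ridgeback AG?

Pablo holds 100% of Marlow, so Pablo controls Marlow.
Marlow holds 100% of Ridgeback, so Pablo controls Ridgeback.

Yes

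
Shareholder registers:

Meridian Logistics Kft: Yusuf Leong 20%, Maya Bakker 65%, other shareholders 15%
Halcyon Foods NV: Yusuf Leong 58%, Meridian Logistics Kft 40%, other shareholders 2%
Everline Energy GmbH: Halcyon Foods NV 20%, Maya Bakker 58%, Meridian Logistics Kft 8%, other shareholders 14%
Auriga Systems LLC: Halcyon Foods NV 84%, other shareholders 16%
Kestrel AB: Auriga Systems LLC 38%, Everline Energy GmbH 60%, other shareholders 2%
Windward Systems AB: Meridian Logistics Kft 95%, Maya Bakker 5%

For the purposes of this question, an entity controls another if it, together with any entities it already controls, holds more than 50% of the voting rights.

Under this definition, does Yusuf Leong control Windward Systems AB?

Yusuf holds 58% of Halcyon, so Yusuf controls Halcyon.
Halcyon holds 84% of Auriga, so Yusuf controls Auriga.
Neither Yusuf nor any entity Yusuf controls holds any voting interest in Windward.
So Yusuf does not control Windward.

No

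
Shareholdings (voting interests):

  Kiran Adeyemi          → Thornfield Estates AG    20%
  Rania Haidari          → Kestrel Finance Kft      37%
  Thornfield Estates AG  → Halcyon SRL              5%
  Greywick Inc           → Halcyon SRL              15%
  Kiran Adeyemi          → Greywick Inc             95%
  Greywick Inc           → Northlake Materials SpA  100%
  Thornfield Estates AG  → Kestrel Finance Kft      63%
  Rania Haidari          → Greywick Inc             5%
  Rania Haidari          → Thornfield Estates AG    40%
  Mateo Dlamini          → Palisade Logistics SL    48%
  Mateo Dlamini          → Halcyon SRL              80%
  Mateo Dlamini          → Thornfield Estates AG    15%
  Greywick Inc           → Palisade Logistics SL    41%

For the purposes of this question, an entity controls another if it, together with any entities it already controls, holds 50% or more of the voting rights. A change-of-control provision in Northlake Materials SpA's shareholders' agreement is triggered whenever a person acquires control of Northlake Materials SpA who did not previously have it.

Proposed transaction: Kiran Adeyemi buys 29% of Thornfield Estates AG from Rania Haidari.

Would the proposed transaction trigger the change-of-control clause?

The purchase adds only to Kiran's holdings (Rania's stake shrinks), so Kiran is the only person who could newly come to control Northlake.
Kiran holds 95% of Greywick, so Kiran controls Greywick.
Greywick holds 100% of Northlake, so Kiran controls Northlake.
So Kiran already controls Northlake before the transaction.
After the purchase, Kiran's direct stake in Thornfield rises to 20% + 29% = 49%, and Rania's stake falls to 11%.
Kiran controlled Northlake already, so this is not a new person acquiring control; every other person's position is unchanged or reduced.
No new person acquires control, so the clause is not triggered.

No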